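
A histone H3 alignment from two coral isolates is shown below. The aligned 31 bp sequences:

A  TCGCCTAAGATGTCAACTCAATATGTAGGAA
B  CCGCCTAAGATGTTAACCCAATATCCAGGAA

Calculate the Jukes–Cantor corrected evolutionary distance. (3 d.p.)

0.182

The sequences differ at 5 of 31 sites (1, 14, 18, 25, 26), so p = 5/31 ≈ 0.16129.
d = −(3/4) ln(1 − 4p/3) = −0.75 ln(1 − 0.215053) = −0.75 ln(0.784947)
  = −0.75 × (-0.242139) = 0.181604 substitutions/site.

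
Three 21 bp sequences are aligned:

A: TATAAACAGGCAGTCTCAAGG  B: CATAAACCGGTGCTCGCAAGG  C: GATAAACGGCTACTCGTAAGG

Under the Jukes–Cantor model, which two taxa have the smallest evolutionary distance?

B and C

A–B: 6/21 differ, p = 0.286, d = 0.360.
A–C: 7/21 differ, p = 0.333, d = 0.441.
B–C: 5/21 differ, p = 0.238, d = 0.286.
The smallest distance is between B and C.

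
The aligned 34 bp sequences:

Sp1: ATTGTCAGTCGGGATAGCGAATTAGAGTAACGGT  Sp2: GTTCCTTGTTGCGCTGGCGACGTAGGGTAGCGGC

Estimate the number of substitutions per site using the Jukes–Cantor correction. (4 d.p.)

The sequences differ at 14 of 34 sites, so p = 14/34 ≈ 0.411765.
d = −(3/4) ln(1 − 4p/3) = −0.75 ln(1 − 0.54902) = −0.75 ln(0.45098)
  = −0.75 × (-0.796332) = 0.597249 substitutions/site.

0.5972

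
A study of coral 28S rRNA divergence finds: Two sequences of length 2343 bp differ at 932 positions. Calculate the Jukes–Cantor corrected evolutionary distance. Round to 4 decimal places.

p = 932/2343 ≈ 0.397781.
d = −(3/4) ln(1 − 4p/3) = −0.75 ln(1 − 0.530375) = −0.75 ln(0.469625)
  = −0.75 × (-0.755821) = 0.566866 substitutions/site.

0.5669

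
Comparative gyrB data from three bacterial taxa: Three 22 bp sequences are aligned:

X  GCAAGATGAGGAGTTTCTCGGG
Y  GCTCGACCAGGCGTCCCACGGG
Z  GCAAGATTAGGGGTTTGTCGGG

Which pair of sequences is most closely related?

X and Z

X–Y: 8/22 differ, p = 0.364, d = 0.497.
X–Z: 3/22 differ, p = 0.136, d = 0.151.
Y–Z: 9/22 differ, p = 0.409, d = 0.591.
The smallest distance is between X and Z.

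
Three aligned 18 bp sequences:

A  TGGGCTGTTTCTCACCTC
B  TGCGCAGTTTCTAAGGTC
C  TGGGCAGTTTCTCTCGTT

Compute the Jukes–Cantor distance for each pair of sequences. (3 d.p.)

A–B: 5/18 sites differ → p ≈ 0.277778, d = −0.75 ln(1 − 0.370371) = 0.346968 ≈ 0.347.
A–C: 4/18 sites differ → p ≈ 0.222222, d = −0.75 ln(1 − 0.296296) = 0.263548 ≈ 0.264.
B–C: 5/18 sites differ → p ≈ 0.277778, d = −0.75 ln(1 − 0.370371) = 0.346968 ≈ 0.347.

d(A,B) = 0.347, d(A,C) = 0.264, d(B,C) = 0.347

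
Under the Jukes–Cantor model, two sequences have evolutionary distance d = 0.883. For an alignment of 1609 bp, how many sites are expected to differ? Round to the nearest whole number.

835

Invert JC69: p = (3/4)(1 − e^(−4d/3)) = 0.75 × (1 − e^(-1.177333)) = 0.75 × (1 − 0.308099) = 0.518926.
Expected differing sites = pL ≈ 0.518926 × 1609 = 834.951934 ≈ 835.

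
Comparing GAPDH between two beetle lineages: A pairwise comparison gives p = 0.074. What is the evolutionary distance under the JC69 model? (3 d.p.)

d = −(3/4) ln(1 − 4p/3) = −0.75 ln(1 − 0.098667) = −0.75 ln(0.901333)
  = −0.75 × (-0.103881) = 0.077911 substitutions/site.

0.078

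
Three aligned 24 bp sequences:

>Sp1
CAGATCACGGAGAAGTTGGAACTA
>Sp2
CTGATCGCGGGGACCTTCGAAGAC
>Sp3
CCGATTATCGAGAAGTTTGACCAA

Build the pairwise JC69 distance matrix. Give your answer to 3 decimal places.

Sp1–Sp2: 9/24 sites differ → p = 0.375, d = −0.75 ln(1 − 0.5) = 0.519860 ≈ 0.520.
Sp1–Sp3: 7/24 sites differ → p ≈ 0.291667, d = −0.75 ln(1 − 0.388889) = 0.369358 ≈ 0.369.
Sp2–Sp3: 12/24 sites differ → p = 0.5, d = −0.75 ln(1 − 0.666667) = 0.823960 ≈ 0.824.

d(Sp1,Sp2) = 0.520, d(Sp1,Sp3) = 0.369, d(Sp2,Sp3) = 0.824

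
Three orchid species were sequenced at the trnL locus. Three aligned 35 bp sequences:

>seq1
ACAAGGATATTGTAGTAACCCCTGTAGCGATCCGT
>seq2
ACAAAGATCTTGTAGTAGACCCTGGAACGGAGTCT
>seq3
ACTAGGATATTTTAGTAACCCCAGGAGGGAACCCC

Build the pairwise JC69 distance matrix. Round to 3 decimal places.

seq1–seq2: 11/35 sites differ → p ≈ 0.314286, d = −0.75 ln(1 − 0.419048) = 0.407315 ≈ 0.407.
seq1–seq3: 8/35 sites differ → p ≈ 0.228571, d = −0.75 ln(1 − 0.304761) = 0.272625 ≈ 0.273.
seq2–seq3: 13/35 sites differ → p ≈ 0.371429, d = −0.75 ln(1 − 0.495239) = 0.512753 ≈ 0.513.

d(seq1,seq2) = 0.407, d(seq1,seq3) = 0.273, d(seq2,seq3) = 0.513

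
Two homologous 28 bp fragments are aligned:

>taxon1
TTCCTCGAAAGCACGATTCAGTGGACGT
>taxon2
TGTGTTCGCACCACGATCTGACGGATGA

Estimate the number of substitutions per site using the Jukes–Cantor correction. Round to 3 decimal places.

The sequences differ at 15 of 28 sites, so p = 15/28 ≈ 0.535714.
d = −(3/4) ln(1 − 4p/3) = −0.75 ln(1 − 0.714285) = −0.75 ln(0.285715)
  = −0.75 × (-1.252760) = 0.939570 substitutions/site.

0.940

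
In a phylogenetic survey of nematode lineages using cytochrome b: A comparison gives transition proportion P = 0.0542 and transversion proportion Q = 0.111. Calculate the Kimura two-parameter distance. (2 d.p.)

0.19

Under the Kimura two-parameter model, d = −½ ln(1 − 2P − Q) − ¼ ln(1 − 2Q).
1 − 2P − Q = 0.7806, giving −½ ln(0.7806) = 0.123846.
1 − 2Q = 0.778, giving −¼ ln(0.778) = 0.062757.
d = 0.123846 + 0.062757 = 0.186603.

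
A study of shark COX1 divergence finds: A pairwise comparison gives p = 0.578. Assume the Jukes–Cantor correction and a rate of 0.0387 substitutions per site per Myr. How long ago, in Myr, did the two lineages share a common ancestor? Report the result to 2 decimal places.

14.27

d = −(3/4) ln(1 − 4p/3) = −0.75 ln(1 − 0.770667) = −0.75 ln(0.229333)
  = −0.75 × (-1.472580) = 1.104435 substitutions/site.
Under a molecular clock d = 2μt, so t = d/(2μ) = 1.104435 / (2 × 0.0387) = 14.27 Myr.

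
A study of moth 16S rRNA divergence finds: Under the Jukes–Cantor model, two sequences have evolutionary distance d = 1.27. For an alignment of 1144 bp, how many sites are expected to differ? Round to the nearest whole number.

700

Invert JC69: p = (3/4)(1 − e^(−4d/3)) = 0.75 × (1 − e^(-1.693333)) = 0.75 × (1 − 0.183906) = 0.612071.
Expected differing sites = pL ≈ 0.612071 × 1144 = 700.209224 ≈ 700.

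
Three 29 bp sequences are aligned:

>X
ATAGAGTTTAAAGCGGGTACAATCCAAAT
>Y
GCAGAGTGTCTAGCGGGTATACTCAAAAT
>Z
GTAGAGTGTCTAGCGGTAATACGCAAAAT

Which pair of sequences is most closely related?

Y and Z

X–Y: 8/29 differ, p = 0.276, d = 0.344.
X–Z: 10/29 differ, p = 0.345, d = 0.462.
Y–Z: 4/29 differ, p = 0.138, d = 0.152.
The smallest distance is between Y and Z.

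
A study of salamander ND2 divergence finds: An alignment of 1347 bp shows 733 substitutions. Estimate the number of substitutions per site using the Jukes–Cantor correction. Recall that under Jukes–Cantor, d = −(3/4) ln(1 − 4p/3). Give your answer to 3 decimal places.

0.970

p = 733/1347 ≈ 0.544172.
d = −(3/4) ln(1 − 4p/3) = −0.75 ln(1 − 0.725563) = −0.75 ln(0.274437)
  = −0.75 × (-1.293034) = 0.969776 substitutions/site.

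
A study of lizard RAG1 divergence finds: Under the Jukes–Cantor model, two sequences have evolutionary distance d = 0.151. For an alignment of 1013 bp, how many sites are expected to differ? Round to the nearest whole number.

Invert JC69: p = (3/4)(1 − e^(−4d/3)) = 0.75 × (1 − e^(-0.201333)) = 0.75 × (1 − 0.817640) = 0.136770.
Expected differing sites = pL ≈ 0.136770 × 1013 = 138.54801 ≈ 139.

139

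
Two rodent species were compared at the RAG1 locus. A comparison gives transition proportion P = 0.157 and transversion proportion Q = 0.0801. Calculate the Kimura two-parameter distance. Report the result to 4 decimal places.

0.2942

Under the Kimura two-parameter model, d = −½ ln(1 − 2P − Q) − ¼ ln(1 − 2Q).
1 − 2P − Q = 0.6059, giving −½ ln(0.6059) = 0.250520.
1 − 2Q = 0.8398, giving −¼ ln(0.8398) = 0.043648.
d = 0.250520 + 0.043648 = 0.294168.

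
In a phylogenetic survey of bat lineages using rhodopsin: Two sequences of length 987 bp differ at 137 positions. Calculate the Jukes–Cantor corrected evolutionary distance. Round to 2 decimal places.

0.15

p = 137/987 ≈ 0.138804.
d = −(3/4) ln(1 − 4p/3) = −0.75 ln(1 − 0.185072) = −0.75 ln(0.814928)
  = −0.75 × (-0.204656) = 0.153492 substitutions/site.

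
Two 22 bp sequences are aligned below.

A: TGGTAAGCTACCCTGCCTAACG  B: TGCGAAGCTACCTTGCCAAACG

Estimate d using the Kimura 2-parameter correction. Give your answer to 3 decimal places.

0.209

Of 22 sites, 1 differences are transitions and 3 are transversions, so P = 1/22 ≈ 0.045455 and Q = 3/22 ≈ 0.136364.
Under the Kimura two-parameter model, d = −½ ln(1 − 2P − Q) − ¼ ln(1 − 2Q).
1 − 2P − Q = 0.772726, giving −½ ln(0.772726) = 0.128915.
1 − 2Q = 0.727272, giving −¼ ln(0.727272) = 0.079614.
d = 0.128915 + 0.079614 = 0.208529.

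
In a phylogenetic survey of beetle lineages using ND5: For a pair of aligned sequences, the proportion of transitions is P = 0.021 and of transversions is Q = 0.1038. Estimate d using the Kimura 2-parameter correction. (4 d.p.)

0.1370

Under the Kimura two-parameter model, d = −½ ln(1 − 2P − Q) − ¼ ln(1 − 2Q).
1 − 2P − Q = 0.8542, giving −½ ln(0.8542) = 0.078795.
1 − 2Q = 0.7924, giving −¼ ln(0.7924) = 0.058172.
d = 0.078795 + 0.058172 = 0.136967.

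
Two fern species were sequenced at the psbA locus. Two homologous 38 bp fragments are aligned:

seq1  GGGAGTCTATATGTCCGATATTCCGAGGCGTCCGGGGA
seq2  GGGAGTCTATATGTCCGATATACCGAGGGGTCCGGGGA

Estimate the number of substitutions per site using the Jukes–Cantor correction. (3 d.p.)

The sequences differ at 2 of 38 sites (22, 29), so p = 2/38 ≈ 0.052632.
d = −(3/4) ln(1 − 4p/3) = −0.75 ln(1 − 0.070176) = −0.75 ln(0.929824)
  = −0.75 × (-0.072760) = 0.054570 substitutions/site.

0.055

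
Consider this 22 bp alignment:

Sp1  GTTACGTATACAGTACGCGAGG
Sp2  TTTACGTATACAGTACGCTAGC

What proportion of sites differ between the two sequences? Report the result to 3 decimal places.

0.136

The sequences differ at 3 of 22 positions (sites 1, 19, 22).
p = 3/22 = 0.136363… ≈ 0.136 (to 3 d.p.).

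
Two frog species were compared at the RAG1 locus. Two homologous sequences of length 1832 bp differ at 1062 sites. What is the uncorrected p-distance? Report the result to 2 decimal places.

0.58

p = 1062/1832 = 0.579694… ≈ 0.58 (to 2 d.p.).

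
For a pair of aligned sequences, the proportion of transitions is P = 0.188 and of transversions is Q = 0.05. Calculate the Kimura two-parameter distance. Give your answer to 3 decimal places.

Under the Kimura two-parameter model, d = −½ ln(1 − 2P − Q) − ¼ ln(1 − 2Q).
1 − 2P − Q = 0.574, giving −½ ln(0.574) = 0.277563.
1 − 2Q = 0.9, giving −¼ ln(0.9) = 0.026340.
d = 0.277563 + 0.026340 = 0.303903.

0.304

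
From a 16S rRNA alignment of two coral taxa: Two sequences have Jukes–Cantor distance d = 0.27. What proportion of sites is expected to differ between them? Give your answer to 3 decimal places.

0.227

p = (3/4)(1 − e^(−4d/3)) = 0.75 × (1 − e^(-0.36)) = 0.75 × (1 − 0.697676) = 0.226743.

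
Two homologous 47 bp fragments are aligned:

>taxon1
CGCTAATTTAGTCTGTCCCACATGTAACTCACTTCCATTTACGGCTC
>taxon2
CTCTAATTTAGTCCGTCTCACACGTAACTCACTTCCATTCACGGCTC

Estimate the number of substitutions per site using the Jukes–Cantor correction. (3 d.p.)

0.115

The sequences differ at 5 of 47 sites (2, 14, 18, 23, 40), so p = 5/47 ≈ 0.106383.
d = −(3/4) ln(1 − 4p/3) = −0.75 ln(1 − 0.141844) = −0.75 ln(0.858156)
  = −0.75 × (-0.152969) = 0.114727 substitutions/site.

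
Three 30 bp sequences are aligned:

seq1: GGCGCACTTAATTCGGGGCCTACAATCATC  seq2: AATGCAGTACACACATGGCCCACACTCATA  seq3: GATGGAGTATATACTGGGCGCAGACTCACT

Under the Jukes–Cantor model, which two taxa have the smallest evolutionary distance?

seq2 and seq3

seq1–seq2: 13/30 differ, p = 0.433, d = 0.647.
seq1–seq3: 14/30 differ, p = 0.467, d = 0.730.
seq2–seq3: 10/30 differ, p = 0.333, d = 0.441.
The smallest distance is between seq2 and seq3.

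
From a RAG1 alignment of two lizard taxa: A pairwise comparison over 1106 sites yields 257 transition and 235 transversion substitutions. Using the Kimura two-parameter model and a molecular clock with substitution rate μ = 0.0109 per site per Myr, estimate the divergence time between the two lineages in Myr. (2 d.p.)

32.28

P = 257/1106 ≈ 0.232369 and Q = 235/1106 ≈ 0.212477.
Under the Kimura two-parameter model, d = −½ ln(1 − 2P − Q) − ¼ ln(1 − 2Q).
1 − 2P − Q = 0.322785, giving −½ ln(0.322785) = 0.565384.
1 − 2Q = 0.575046, giving −¼ ln(0.575046) = 0.138326.
d = 0.565384 + 0.138326 = 0.703710.
Under a molecular clock d = 2μt, so t = d/(2μ) = 0.703710 / (2 × 0.0109) = 32.28 Myr.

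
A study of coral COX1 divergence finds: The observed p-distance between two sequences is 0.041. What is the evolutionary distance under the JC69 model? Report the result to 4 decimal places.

d = −(3/4) ln(1 − 4p/3) = −0.75 ln(1 − 0.054667) = −0.75 ln(0.945333)
  = −0.75 × (-0.056218) = 0.042164 substitutions/site.

0.0422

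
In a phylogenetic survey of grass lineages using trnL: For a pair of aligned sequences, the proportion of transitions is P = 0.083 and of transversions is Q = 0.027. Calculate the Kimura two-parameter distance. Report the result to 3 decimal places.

0.121

Under the Kimura two-parameter model, d = −½ ln(1 − 2P − Q) − ¼ ln(1 − 2Q).
1 − 2P − Q = 0.807, giving −½ ln(0.807) = 0.107216.
1 − 2Q = 0.946, giving −¼ ln(0.946) = 0.013878.
d = 0.107216 + 0.013878 = 0.121094.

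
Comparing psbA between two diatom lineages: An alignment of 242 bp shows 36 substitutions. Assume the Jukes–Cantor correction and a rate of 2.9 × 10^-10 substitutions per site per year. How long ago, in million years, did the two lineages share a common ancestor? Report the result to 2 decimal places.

285.88

p = 36/242 ≈ 0.14876.
d = −(3/4) ln(1 − 4p/3) = −0.75 ln(1 − 0.198347) = −0.75 ln(0.801653)
  = −0.75 × (-0.221079) = 0.165809 substitutions/site.
Under a molecular clock d = 2μt, so t = d/(2μ) = 0.165809 / (2 × 2.9 × 10^-10) = 285.88 million years.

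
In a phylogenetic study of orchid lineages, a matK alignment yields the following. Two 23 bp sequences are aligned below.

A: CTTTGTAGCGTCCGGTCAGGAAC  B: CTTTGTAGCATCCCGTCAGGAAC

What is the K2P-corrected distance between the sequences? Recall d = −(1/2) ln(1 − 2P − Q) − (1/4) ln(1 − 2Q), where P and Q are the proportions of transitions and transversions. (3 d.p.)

0.093

Of 23 sites, 1 differences are transitions and 1 are transversions, so P = 1/23 ≈ 0.043478 and Q = 1/23 ≈ 0.043478.
Under the Kimura two-parameter model, d = −½ ln(1 − 2P − Q) − ¼ ln(1 − 2Q).
1 − 2P − Q = 0.869566, giving −½ ln(0.869566) = 0.069881.
1 − 2Q = 0.913044, giving −¼ ln(0.913044) = 0.022743.
d = 0.069881 + 0.022743 = 0.092624.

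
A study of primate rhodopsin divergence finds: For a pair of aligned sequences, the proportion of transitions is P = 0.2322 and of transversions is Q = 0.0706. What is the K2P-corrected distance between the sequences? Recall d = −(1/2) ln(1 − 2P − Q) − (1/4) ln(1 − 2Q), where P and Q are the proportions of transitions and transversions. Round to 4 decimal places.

0.4209

Under the Kimura two-parameter model, d = −½ ln(1 − 2P − Q) − ¼ ln(1 − 2Q).
1 − 2P − Q = 0.465, giving −½ ln(0.465) = 0.382859.
1 − 2Q = 0.8588, giving −¼ ln(0.8588) = 0.038055.
d = 0.382859 + 0.038055 = 0.420914.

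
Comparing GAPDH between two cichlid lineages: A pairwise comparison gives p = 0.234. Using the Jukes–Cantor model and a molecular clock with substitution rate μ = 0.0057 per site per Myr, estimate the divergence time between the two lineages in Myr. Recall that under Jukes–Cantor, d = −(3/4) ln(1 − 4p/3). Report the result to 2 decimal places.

24.60

d = −(3/4) ln(1 − 4p/3) = −0.75 ln(1 − 0.312) = −0.75 ln(0.688)
  = −0.75 × (-0.373966) = 0.280475 substitutions/site.
Under a molecular clock d = 2μt, so t = d/(2μ) = 0.280475 / (2 × 0.0057) = 24.60 Myr.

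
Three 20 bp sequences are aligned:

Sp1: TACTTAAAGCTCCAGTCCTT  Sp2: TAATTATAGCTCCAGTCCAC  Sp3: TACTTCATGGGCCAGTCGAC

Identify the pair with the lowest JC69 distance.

Sp1 and Sp2

Sp1–Sp2: 4/20 differ, p = 0.200, d = 0.233.
Sp1–Sp3: 7/20 differ, p = 0.350, d = 0.471.
Sp2–Sp3: 7/20 differ, p = 0.350, d = 0.471.
The smallest distance is between Sp1 and Sp2.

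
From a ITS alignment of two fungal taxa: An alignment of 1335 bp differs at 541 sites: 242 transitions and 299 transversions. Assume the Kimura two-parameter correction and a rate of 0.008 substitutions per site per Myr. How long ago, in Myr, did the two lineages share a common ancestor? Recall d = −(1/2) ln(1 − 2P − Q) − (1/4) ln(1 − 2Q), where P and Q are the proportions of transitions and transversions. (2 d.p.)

36.88

P = 242/1335 ≈ 0.181273 and Q = 299/1335 ≈ 0.22397.
Under the Kimura two-parameter model, d = −½ ln(1 − 2P − Q) − ¼ ln(1 − 2Q).
1 − 2P − Q = 0.413484, giving −½ ln(0.413484) = 0.441568.
1 − 2Q = 0.55206, giving −¼ ln(0.55206) = 0.148525.
d = 0.441568 + 0.148525 = 0.590093.
Under a molecular clock d = 2μt, so t = d/(2μ) = 0.590093 / (2 × 0.008) = 36.88 Myr.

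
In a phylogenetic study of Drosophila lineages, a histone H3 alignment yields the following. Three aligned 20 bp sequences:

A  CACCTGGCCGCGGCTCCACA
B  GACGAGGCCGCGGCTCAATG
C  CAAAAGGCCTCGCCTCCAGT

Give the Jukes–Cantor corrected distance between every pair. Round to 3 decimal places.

d(A,B) = 0.383, d(A,C) = 0.471, d(B,C) = 0.572

A–B: 6/20 sites differ → p = 0.3, d = −0.75 ln(1 − 0.4) = 0.383119 ≈ 0.383.
A–C: 7/20 sites differ → p = 0.35, d = −0.75 ln(1 − 0.466667) = 0.471457 ≈ 0.471.
B–C: 8/20 sites differ → p = 0.4, d = −0.75 ln(1 − 0.533333) = 0.571605 ≈ 0.572.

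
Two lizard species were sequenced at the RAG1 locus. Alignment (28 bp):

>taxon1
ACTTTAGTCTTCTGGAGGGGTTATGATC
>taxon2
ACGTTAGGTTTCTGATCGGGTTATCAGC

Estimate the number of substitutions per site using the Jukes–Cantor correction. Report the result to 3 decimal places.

The sequences differ at 8 of 28 sites (3, 8, 9, 15, 16, 17, 25, 27), so p = 8/28 ≈ 0.285714.
d = −(3/4) ln(1 − 4p/3) = −0.75 ln(1 − 0.380952) = −0.75 ln(0.619048)
  = −0.75 × (-0.479572) = 0.359679 substitutions/site.

0.360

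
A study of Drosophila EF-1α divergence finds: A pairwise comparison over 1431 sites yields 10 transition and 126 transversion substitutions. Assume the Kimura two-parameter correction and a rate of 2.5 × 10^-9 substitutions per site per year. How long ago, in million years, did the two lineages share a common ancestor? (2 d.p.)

P = 10/1431 ≈ 0.006988 and Q = 126/1431 ≈ 0.08805.
Under the Kimura two-parameter model, d = −½ ln(1 − 2P − Q) − ¼ ln(1 − 2Q).
1 − 2P − Q = 0.897974, giving −½ ln(0.897974) = 0.053807.
1 − 2Q = 0.8239, giving −¼ ln(0.8239) = 0.048427.
d = 0.053807 + 0.048427 = 0.102234.
Under a molecular clock d = 2μt, so t = d/(2μ) = 0.102234 / (2 × 2.5 × 10^-9) = 20.45 million years.

20.45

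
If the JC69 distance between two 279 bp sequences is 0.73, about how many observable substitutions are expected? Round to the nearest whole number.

130

Invert JC69: p = (3/4)(1 − e^(−4d/3)) = 0.75 × (1 − e^(-0.973333)) = 0.75 × (1 − 0.377822) = 0.466634.
Expected differing sites = pL ≈ 0.466634 × 279 = 130.190886 ≈ 130.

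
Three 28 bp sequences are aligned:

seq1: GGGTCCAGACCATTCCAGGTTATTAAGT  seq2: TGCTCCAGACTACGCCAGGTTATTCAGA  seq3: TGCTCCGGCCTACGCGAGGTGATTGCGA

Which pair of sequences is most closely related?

seq1–seq2: 7/28 differ, p = 0.250, d = 0.304.
seq1–seq3: 12/28 differ, p = 0.429, d = 0.635.
seq2–seq3: 6/28 differ, p = 0.214, d = 0.252.
The smallest distance is between seq2 and seq3.

seq2 and seq3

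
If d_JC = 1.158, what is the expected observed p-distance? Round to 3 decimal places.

p = (3/4)(1 − e^(−4d/3)) = 0.75 × (1 − e^(-1.544)) = 0.75 × (1 − 0.213525) = 0.589856.

0.590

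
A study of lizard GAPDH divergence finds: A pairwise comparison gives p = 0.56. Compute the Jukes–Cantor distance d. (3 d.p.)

d = −(3/4) ln(1 − 4p/3) = −0.75 ln(1 − 0.746667) = −0.75 ln(0.253333)
  = −0.75 × (-1.373050) = 1.029788 substitutions/site.

1.030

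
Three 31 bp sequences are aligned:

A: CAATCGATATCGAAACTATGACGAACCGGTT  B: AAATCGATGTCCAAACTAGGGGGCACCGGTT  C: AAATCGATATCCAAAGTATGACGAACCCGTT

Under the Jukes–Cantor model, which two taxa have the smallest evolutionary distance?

A and C

A–B: 7/31 differ, p = 0.226, d = 0.269.
A–C: 4/31 differ, p = 0.129, d = 0.142.
B–C: 7/31 differ, p = 0.226, d = 0.269.
The smallest distance is between A and C.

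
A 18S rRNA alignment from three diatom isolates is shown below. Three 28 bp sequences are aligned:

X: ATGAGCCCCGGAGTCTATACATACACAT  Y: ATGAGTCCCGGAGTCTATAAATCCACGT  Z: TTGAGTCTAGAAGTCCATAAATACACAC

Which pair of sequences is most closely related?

X and Y

X–Y: 4/28 differ, p = 0.143, d = 0.158.
X–Z: 8/28 differ, p = 0.286, d = 0.360.
Y–Z: 8/28 differ, p = 0.286, d = 0.360.
The smallest distance is between X and Y.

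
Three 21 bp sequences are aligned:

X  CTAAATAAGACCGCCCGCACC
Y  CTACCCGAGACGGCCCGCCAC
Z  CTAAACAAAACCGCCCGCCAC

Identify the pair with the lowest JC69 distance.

X and Z

X–Y: 7/21 differ, p = 0.333, d = 0.441.
X–Z: 4/21 differ, p = 0.190, d = 0.220.
Y–Z: 5/21 differ, p = 0.238, d = 0.286.
The smallest distance is between X and Z.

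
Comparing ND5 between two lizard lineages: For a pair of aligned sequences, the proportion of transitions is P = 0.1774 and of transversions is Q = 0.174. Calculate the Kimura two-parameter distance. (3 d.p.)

Under the Kimura two-parameter model, d = −½ ln(1 − 2P − Q) − ¼ ln(1 − 2Q).
1 − 2P − Q = 0.4712, giving −½ ln(0.4712) = 0.376236.
1 − 2Q = 0.652, giving −¼ ln(0.652) = 0.106928.
d = 0.376236 + 0.106928 = 0.483164.

0.483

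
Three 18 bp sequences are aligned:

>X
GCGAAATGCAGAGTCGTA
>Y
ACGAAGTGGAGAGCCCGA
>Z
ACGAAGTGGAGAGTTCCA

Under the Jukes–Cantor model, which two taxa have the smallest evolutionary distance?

X–Y: 6/18 differ, p = 0.333, d = 0.441.
X–Z: 6/18 differ, p = 0.333, d = 0.441.
Y–Z: 3/18 differ, p = 0.167, d = 0.188.
The smallest distance is between Y and Z.

Y and Z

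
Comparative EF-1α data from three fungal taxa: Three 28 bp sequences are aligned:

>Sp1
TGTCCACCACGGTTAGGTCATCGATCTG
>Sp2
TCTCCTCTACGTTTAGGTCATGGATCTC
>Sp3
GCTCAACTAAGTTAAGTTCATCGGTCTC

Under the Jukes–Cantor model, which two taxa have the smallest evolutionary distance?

Sp1 and Sp2

Sp1–Sp2: 6/28 differ, p = 0.214, d = 0.252.
Sp1–Sp3: 10/28 differ, p = 0.357, d = 0.485.
Sp2–Sp3: 8/28 differ, p = 0.286, d = 0.360.
The smallest distance is between Sp1 and Sp2.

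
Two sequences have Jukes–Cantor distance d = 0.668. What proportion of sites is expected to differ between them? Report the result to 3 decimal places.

0.442

p = (3/4)(1 − e^(−4d/3)) = 0.75 × (1 − e^(-0.890667)) = 0.75 × (1 − 0.410382) = 0.442214.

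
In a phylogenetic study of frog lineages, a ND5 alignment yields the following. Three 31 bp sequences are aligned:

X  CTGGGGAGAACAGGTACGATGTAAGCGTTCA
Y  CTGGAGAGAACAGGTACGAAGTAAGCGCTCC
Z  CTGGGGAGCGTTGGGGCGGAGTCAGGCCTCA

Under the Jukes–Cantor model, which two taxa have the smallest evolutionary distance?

X and Y

X–Y: 4/31 differ, p = 0.129, d = 0.142.
X–Z: 12/31 differ, p = 0.387, d = 0.544.
Y–Z: 12/31 differ, p = 0.387, d = 0.544.
The smallest distance is between X and Y.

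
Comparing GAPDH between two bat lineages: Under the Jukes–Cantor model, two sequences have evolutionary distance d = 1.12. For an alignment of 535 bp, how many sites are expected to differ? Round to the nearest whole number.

311

Invert JC69: p = (3/4)(1 − e^(−4d/3)) = 0.75 × (1 − e^(-1.493333)) = 0.75 × (1 − 0.224623) = 0.581533.
Expected differing sites = pL ≈ 0.581533 × 535 = 311.120155 ≈ 311.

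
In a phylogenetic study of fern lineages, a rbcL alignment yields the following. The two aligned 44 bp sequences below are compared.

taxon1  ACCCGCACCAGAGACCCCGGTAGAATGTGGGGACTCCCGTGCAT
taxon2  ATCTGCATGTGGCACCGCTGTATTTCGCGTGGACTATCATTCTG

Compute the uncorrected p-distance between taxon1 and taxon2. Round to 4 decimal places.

The sequences differ at 21 of 44 positions.
p = 21/44 = 0.477272… ≈ 0.4773 (to 4 d.p.).

0.4773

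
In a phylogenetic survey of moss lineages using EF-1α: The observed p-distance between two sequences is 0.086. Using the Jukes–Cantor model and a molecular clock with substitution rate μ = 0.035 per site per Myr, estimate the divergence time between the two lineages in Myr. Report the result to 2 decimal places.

1.30

d = −(3/4) ln(1 − 4p/3) = −0.75 ln(1 − 0.114667) = −0.75 ln(0.885333)
  = −0.75 × (-0.121791) = 0.091343 substitutions/site.
Under a molecular clock d = 2μt, so t = d/(2μ) = 0.091343 / (2 × 0.035) = 1.30 Myr.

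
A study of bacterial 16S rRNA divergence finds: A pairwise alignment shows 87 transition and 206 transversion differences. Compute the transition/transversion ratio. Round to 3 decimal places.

0.422

R = 87/206 = 0.422330… ≈ 0.422 (to 3 d.p.).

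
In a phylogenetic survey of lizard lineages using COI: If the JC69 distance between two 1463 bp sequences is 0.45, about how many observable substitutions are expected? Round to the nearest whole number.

Invert JC69: p = (3/4)(1 − e^(−4d/3)) = 0.75 × (1 − e^(-0.6)) = 0.75 × (1 − 0.548812) = 0.338391.
Expected differing sites = pL ≈ 0.338391 × 1463 = 495.066033 ≈ 495.

495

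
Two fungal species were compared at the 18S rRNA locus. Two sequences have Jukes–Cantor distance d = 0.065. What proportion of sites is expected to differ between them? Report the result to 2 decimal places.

0.06

p = (3/4)(1 − e^(−4d/3)) = 0.75 × (1 − e^(-0.086667)) = 0.75 × (1 − 0.916982) = 0.062264.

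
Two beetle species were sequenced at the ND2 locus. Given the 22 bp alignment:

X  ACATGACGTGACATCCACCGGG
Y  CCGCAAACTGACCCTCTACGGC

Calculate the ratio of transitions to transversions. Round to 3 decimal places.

Transitions are A↔G and C↔T; transversions are all other mismatches.
Transitions: 5. Transversions: 7.
R = 5/7 = 0.714285… ≈ 0.714 (to 3 d.p.).

0.714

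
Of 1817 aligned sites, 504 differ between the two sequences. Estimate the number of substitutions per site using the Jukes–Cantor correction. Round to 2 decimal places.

p = 504/1817 ≈ 0.27738.
d = −(3/4) ln(1 − 4p/3) = −0.75 ln(1 − 0.36984) = −0.75 ln(0.63016)
  = −0.75 × (-0.461782) = 0.346337 substitutions/site.

0.35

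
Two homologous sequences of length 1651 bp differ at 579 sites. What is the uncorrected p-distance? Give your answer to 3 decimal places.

p = 579/1651 = 0.350696… ≈ 0.351 (to 3 d.p.).

0.351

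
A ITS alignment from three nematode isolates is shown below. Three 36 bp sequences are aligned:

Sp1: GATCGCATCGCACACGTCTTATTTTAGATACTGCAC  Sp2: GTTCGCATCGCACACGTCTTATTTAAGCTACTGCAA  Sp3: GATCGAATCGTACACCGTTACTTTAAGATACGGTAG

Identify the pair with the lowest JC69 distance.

Sp1 and Sp2

Sp1–Sp2: 4/36 differ, p = 0.111, d = 0.120.
Sp1–Sp3: 11/36 differ, p = 0.306, d = 0.392.
Sp2–Sp3: 12/36 differ, p = 0.333, d = 0.441.
The smallest distance is between Sp1 and Sp2.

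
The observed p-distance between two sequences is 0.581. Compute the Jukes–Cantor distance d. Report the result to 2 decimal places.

d = −(3/4) ln(1 − 4p/3) = −0.75 ln(1 − 0.774667) = −0.75 ln(0.225333)
  = −0.75 × (-1.490176) = 1.117632 substitutions/site.

1.12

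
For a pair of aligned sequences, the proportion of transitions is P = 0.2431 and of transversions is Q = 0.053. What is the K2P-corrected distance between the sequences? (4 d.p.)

0.4154

Under the Kimura two-parameter model, d = −½ ln(1 − 2P − Q) − ¼ ln(1 − 2Q).
1 − 2P − Q = 0.4608, giving −½ ln(0.4608) = 0.387396.
1 − 2Q = 0.894, giving −¼ ln(0.894) = 0.028012.
d = 0.387396 + 0.028012 = 0.415408.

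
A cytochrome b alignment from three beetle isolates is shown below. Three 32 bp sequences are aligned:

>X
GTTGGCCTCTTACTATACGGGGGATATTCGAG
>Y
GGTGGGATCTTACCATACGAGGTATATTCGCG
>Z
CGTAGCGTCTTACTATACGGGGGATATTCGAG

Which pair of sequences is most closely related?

X–Y: 7/32 differ, p = 0.219, d = 0.259.
X–Z: 4/32 differ, p = 0.125, d = 0.137.
Y–Z: 8/32 differ, p = 0.250, d = 0.304.
The smallest distance is between X and Z.

X and Z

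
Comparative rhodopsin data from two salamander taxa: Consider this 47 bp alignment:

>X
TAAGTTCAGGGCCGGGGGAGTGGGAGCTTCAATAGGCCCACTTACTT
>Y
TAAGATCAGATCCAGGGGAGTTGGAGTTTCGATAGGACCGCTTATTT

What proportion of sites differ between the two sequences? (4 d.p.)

The sequences differ at 10 of 47 positions (sites 5, 10, 11, 14, 22, 27, 31, 37, 40, 45).
p = 10/47 = 0.212765… ≈ 0.2128 (to 4 d.p.).

0.2128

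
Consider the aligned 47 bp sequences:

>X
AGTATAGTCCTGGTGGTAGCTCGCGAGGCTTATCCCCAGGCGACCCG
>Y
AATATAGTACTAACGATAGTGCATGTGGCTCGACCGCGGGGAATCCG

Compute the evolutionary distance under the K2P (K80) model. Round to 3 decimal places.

Of 47 sites, 13 differences are transitions and 6 are transversions, so P = 13/47 ≈ 0.276596 and Q = 6/47 ≈ 0.12766.
Under the Kimura two-parameter model, d = −½ ln(1 − 2P − Q) − ¼ ln(1 − 2Q).
1 − 2P − Q = 0.319148, giving −½ ln(0.319148) = 0.571050.
1 − 2Q = 0.74468, giving −¼ ln(0.74468) = 0.073700.
d = 0.571050 + 0.073700 = 0.644750.

0.645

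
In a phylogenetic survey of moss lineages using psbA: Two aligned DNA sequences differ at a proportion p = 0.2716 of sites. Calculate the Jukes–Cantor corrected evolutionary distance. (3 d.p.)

0.337

d = −(3/4) ln(1 − 4p/3) = −0.75 ln(1 − 0.362133) = −0.75 ln(0.637867)
  = −0.75 × (-0.449625) = 0.337219 substitutions/site.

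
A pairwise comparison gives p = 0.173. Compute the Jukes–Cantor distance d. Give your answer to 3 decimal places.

d = −(3/4) ln(1 − 4p/3) = −0.75 ln(1 − 0.230667) = −0.75 ln(0.769333)
  = −0.75 × (-0.262231) = 0.196673 substitutions/site.

0.197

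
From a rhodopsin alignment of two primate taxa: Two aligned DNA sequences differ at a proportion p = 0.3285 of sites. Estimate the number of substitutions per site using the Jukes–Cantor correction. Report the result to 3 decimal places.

0.432

d = −(3/4) ln(1 − 4p/3) = −0.75 ln(1 − 0.438) = −0.75 ln(0.562)
  = −0.75 × (-0.576253) = 0.432190 substitutions/site.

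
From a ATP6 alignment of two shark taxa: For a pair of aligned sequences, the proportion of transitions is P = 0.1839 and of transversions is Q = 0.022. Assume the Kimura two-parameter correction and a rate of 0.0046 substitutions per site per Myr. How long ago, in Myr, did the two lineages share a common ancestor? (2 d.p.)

Under the Kimura two-parameter model, d = −½ ln(1 − 2P − Q) − ¼ ln(1 − 2Q).
1 − 2P − Q = 0.6102, giving −½ ln(0.6102) = 0.246984.
1 − 2Q = 0.956, giving −¼ ln(0.956) = 0.011249.
d = 0.246984 + 0.011249 = 0.258233.
Under a molecular clock d = 2μt, so t = d/(2μ) = 0.258233 / (2 × 0.0046) = 28.07 Myr.

28.07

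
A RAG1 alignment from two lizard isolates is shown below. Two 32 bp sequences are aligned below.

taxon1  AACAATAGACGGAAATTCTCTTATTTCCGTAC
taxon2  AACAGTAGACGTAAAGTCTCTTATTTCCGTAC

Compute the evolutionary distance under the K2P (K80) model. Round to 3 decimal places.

0.100

Of 32 sites, 1 differences are transitions and 2 are transversions, so P = 1/32 = 0.03125 and Q = 2/32 = 0.0625.
Under the Kimura two-parameter model, d = −½ ln(1 − 2P − Q) − ¼ ln(1 − 2Q).
1 − 2P − Q = 0.875, giving −½ ln(0.875) = 0.066766.
1 − 2Q = 0.875, giving −¼ ln(0.875) = 0.033383.
d = 0.066766 + 0.033383 = 0.100149.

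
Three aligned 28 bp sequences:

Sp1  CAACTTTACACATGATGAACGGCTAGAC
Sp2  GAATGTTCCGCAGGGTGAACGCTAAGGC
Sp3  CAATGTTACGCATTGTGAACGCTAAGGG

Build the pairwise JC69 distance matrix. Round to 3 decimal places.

Sp1–Sp2: 11/28 sites differ → p ≈ 0.392857, d = −0.75 ln(1 − 0.523809) = 0.556452 ≈ 0.556.
Sp1–Sp3: 10/28 sites differ → p ≈ 0.357143, d = −0.75 ln(1 − 0.476191) = 0.484971 ≈ 0.485.
Sp2–Sp3: 5/28 sites differ → p ≈ 0.178571, d = −0.75 ln(1 − 0.238095) = 0.203950 ≈ 0.204.

d(Sp1,Sp2) = 0.556, d(Sp1,Sp3) = 0.485, d(Sp2,Sp3) = 0.204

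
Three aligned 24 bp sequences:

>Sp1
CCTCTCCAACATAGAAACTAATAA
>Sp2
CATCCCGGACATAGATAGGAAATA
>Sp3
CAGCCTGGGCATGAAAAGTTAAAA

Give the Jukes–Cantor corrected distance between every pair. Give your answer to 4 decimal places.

d(Sp1,Sp2) = 0.5199, d(Sp1,Sp3) = 0.8240, d(Sp2,Sp3) = 0.5199

Sp1–Sp2: 9/24 sites differ → p = 0.375, d = −0.75 ln(1 − 0.5) = 0.519860 ≈ 0.5199.
Sp1–Sp3: 12/24 sites differ → p = 0.5, d = −0.75 ln(1 − 0.666667) = 0.823960 ≈ 0.8240.
Sp2–Sp3: 9/24 sites differ → p = 0.375, d = −0.75 ln(1 − 0.5) = 0.519860 ≈ 0.5199.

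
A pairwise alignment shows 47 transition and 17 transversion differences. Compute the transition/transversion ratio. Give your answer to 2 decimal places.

2.76

R = 47/17 = 2.764705… ≈ 2.76 (to 2 d.p.).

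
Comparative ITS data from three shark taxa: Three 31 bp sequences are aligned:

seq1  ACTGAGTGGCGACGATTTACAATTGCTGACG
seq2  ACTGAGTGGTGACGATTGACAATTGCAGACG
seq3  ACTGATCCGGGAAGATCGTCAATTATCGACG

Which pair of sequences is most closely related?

seq1 and seq2

seq1–seq2: 3/31 differ, p = 0.097, d = 0.104.
seq1–seq3: 11/31 differ, p = 0.355, d = 0.481.
seq2–seq3: 10/31 differ, p = 0.323, d = 0.422.
The smallest distance is between seq1 and seq2.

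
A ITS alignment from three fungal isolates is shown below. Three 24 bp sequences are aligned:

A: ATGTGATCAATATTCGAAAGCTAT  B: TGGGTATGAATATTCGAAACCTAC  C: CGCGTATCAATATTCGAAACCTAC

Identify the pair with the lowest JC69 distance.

A–B: 7/24 differ, p = 0.292, d = 0.369.
A–C: 7/24 differ, p = 0.292, d = 0.369.
B–C: 3/24 differ, p = 0.125, d = 0.137.
The smallest distance is between B and C.

B and C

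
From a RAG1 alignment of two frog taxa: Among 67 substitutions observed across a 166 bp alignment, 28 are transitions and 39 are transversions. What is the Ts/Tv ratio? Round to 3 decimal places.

R = 28/39 = 0.717948… ≈ 0.718 (to 3 d.p.).

0.718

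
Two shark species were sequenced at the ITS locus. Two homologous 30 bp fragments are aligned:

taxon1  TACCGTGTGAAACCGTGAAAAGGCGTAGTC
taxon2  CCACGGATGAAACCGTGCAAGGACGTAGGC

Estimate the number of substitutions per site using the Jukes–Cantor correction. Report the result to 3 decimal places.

0.383

The sequences differ at 9 of 30 sites (1, 2, 3, 6, 7, 18, 21, 23, 29), so p = 9/30 = 0.3.
d = −(3/4) ln(1 − 4p/3) = −0.75 ln(1 − 0.4) = −0.75 ln(0.6)
  = −0.75 × (-0.510826) = 0.383120 substitutions/site.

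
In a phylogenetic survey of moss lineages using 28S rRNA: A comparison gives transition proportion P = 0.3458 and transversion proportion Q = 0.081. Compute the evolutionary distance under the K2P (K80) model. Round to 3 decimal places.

0.785

Under the Kimura two-parameter model, d = −½ ln(1 − 2P − Q) − ¼ ln(1 − 2Q).
1 − 2P − Q = 0.2274, giving −½ ln(0.2274) = 0.740522.
1 − 2Q = 0.838, giving −¼ ln(0.838) = 0.044184.
d = 0.740522 + 0.044184 = 0.784706.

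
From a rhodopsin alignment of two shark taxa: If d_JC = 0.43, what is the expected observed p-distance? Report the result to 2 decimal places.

0.33

p = (3/4)(1 − e^(−4d/3)) = 0.75 × (1 − e^(-0.573333)) = 0.75 × (1 − 0.563644) = 0.327267.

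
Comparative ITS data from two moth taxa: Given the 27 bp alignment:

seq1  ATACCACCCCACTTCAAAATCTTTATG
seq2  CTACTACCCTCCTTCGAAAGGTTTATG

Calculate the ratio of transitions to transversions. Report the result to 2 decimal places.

0.75

Transitions are A↔G and C↔T; transversions are all other mismatches.
Transitions: 3. Transversions: 4.
R = 3/4 = 0.75.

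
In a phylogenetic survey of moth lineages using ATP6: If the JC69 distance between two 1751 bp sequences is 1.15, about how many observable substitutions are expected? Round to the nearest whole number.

1030

Invert JC69: p = (3/4)(1 − e^(−4d/3)) = 0.75 × (1 − e^(-1.533333)) = 0.75 × (1 − 0.215815) = 0.588139.
Expected differing sites = pL ≈ 0.588139 × 1751 = 1029.831389 ≈ 1030.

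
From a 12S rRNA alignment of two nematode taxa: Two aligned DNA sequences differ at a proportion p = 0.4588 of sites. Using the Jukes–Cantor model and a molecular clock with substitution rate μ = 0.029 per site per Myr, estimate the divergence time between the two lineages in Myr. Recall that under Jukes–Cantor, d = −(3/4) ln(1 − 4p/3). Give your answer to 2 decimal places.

12.23

d = −(3/4) ln(1 − 4p/3) = −0.75 ln(1 − 0.611733) = −0.75 ln(0.388267)
  = −0.75 × (-0.946062) = 0.709547 substitutions/site.
Under a molecular clock d = 2μt, so t = d/(2μ) = 0.709547 / (2 × 0.029) = 12.23 Myr.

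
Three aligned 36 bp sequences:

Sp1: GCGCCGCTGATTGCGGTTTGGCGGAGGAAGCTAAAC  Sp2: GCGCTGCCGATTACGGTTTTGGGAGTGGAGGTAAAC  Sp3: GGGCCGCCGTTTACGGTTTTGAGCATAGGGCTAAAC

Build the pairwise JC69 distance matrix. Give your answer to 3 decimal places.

d(Sp1,Sp2) = 0.347, d(Sp1,Sp3) = 0.392, d(Sp2,Sp3) = 0.304

Sp1–Sp2: 10/36 sites differ → p ≈ 0.277778, d = −0.75 ln(1 − 0.370371) = 0.346968 ≈ 0.347.
Sp1–Sp3: 11/36 sites differ → p ≈ 0.305556, d = −0.75 ln(1 − 0.407408) = 0.392437 ≈ 0.392.
Sp2–Sp3: 9/36 sites differ → p = 0.25, d = −0.75 ln(1 − 0.333333) = 0.304098 ≈ 0.304.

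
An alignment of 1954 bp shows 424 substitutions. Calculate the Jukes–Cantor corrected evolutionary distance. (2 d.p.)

p = 424/1954 ≈ 0.216991.
d = −(3/4) ln(1 − 4p/3) = −0.75 ln(1 − 0.289321) = −0.75 ln(0.710679)
  = −0.75 × (-0.341534) = 0.256151 substitutions/site.

0.26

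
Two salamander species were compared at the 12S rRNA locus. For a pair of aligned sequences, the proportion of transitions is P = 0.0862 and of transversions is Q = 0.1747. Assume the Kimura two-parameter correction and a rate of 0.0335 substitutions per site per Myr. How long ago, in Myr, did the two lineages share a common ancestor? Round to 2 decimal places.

4.79

Under the Kimura two-parameter model, d = −½ ln(1 − 2P − Q) − ¼ ln(1 − 2Q).
1 − 2P − Q = 0.6529, giving −½ ln(0.6529) = 0.213166.
1 − 2Q = 0.6506, giving −¼ ln(0.6506) = 0.107465.
d = 0.213166 + 0.107465 = 0.320631.
Under a molecular clock d = 2μt, so t = d/(2μ) = 0.320631 / (2 × 0.0335) = 4.79 Myr.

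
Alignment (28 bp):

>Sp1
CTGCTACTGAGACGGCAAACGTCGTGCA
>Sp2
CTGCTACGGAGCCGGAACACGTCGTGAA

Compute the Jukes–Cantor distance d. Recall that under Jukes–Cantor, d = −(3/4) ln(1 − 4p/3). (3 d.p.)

The sequences differ at 5 of 28 sites (8, 12, 16, 18, 27), so p = 5/28 ≈ 0.178571.
d = −(3/4) ln(1 − 4p/3) = −0.75 ln(1 − 0.238095) = −0.75 ln(0.761905)
  = −0.75 × (-0.271933) = 0.203950 substitutions/site.

0.204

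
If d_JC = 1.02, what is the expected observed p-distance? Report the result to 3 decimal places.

0.558

p = (3/4)(1 − e^(−4d/3)) = 0.75 × (1 − e^(-1.36)) = 0.75 × (1 − 0.256661) = 0.557504.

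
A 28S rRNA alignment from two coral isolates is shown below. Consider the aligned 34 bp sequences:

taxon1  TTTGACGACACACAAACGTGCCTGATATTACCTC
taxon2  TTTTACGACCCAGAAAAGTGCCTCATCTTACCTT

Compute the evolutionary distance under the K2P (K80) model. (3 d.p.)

0.243

Of 34 sites, 1 differences are transitions and 6 are transversions, so P = 1/34 ≈ 0.029412 and Q = 6/34 ≈ 0.176471.
Under the Kimura two-parameter model, d = −½ ln(1 − 2P − Q) − ¼ ln(1 − 2Q).
1 − 2P − Q = 0.764705, giving −½ ln(0.764705) = 0.134133.
1 − 2Q = 0.647058, giving −¼ ln(0.647058) = 0.108830.
d = 0.134133 + 0.108830 = 0.242963.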